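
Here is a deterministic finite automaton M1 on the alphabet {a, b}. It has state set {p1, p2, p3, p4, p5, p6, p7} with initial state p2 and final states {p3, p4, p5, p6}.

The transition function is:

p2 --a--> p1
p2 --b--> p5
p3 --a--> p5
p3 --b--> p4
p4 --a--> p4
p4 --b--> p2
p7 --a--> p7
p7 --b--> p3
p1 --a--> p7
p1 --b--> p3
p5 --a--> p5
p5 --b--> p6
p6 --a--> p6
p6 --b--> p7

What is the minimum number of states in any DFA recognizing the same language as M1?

3

All states are reachable from the start state.
P0 = {p3,p4,p5,p6} | {p1,p2,p7}.
Split {p3,p4,p5,p6} by δ(·,b) → {p3,p5} and {p4,p6}.
The partition is now stable with 3 blocks: {p3,p5} | {p1,p2,p7} | {p4,p6}.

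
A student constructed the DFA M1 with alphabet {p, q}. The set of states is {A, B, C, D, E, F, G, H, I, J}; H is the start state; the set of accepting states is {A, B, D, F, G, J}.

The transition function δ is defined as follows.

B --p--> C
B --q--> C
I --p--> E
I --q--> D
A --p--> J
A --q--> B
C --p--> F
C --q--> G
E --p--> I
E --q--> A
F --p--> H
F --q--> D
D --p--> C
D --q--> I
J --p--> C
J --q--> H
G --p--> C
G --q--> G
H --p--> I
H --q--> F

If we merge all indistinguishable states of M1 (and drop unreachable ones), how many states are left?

10

P0 = {A,B,D,F,G,J} | {C,E,H,I}.
On input p, block {A,B,D,F,G,J} splits into {B,D,F,G,J} and {A}.
On input q, block {B,D,F,G,J} splits into {B,D,J} and {F,G}.
Split {C,E,H,I} by δ(·,p) → {E,H,I} and {C}.
Refine {B,D,J} on symbol q: members go to different blocks, giving {D,J} and {B}.
Split {E,H,I} by δ(·,q) → {E} and {H} and {I}.
Refine {D,J} on symbol q: members go to different blocks, giving {D} and {J}.
On input p, block {F,G} splits into {F} and {G}.
The partition is now stable with 10 blocks: {D} | {E} | {A} | {F} | {C} | {B} | {H} | {I} | {J} | {G}.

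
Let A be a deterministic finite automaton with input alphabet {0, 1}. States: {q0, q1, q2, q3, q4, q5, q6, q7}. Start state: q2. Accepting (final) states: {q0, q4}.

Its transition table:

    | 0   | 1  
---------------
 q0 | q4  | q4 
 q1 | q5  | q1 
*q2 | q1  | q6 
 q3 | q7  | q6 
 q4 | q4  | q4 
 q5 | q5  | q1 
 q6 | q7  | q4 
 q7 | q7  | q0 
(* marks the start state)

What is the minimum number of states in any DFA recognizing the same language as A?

First remove the unreachable states {q3}; 7 states remain.
P0 = {q0,q4} | {q1,q2,q5,q6,q7}.
Refine {q1,q2,q5,q6,q7} on symbol 1: members go to different blocks, giving {q1,q2,q5} and {q6,q7}.
Refine {q1,q2,q5} on symbol 1: members go to different blocks, giving {q1,q5} and {q2}.
The partition is now stable with 4 blocks: {q0,q4} | {q1,q5} | {q6,q7} | {q2}.

4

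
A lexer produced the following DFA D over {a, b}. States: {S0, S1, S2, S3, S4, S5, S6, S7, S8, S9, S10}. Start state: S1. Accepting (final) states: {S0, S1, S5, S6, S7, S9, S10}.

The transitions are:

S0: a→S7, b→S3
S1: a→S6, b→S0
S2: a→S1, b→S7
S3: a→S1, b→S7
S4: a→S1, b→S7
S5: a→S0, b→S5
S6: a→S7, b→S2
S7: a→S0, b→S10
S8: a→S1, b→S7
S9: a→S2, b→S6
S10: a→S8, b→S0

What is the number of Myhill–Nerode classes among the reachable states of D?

5

First remove the unreachable states {S4,S5,S9}; 8 states remain.
Start with accepting vs non-accepting: {S0,S1,S6,S7,S10} | {S2,S3,S8}.
Split {S0,S1,S6,S7,S10} by δ(·,a) → {S0,S1,S6,S7} and {S10}.
Split {S0,S1,S6,S7} by δ(·,b) → {S0,S6} and {S1} and {S7}.
No further refinement is possible. Final partition (5 blocks): {S0,S6} | {S2,S3,S8} | {S10} | {S1} | {S7}.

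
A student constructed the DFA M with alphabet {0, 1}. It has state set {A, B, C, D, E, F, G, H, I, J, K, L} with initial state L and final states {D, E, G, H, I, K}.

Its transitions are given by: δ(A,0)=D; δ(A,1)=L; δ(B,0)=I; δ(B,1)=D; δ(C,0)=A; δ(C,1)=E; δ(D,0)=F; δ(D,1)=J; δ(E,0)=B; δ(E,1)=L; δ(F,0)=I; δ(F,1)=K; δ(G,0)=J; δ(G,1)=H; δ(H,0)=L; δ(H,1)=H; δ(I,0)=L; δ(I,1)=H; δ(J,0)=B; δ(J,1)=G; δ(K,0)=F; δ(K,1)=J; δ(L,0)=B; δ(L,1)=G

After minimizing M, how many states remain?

First remove the unreachable states {A,C,E}; 9 states remain.
Initial partition by acceptance: {D,G,H,I,K} | {B,F,J,L}.
Split {D,G,H,I,K} by δ(·,1) → {G,H,I} and {D,K}.
Refine {B,F,J,L} on symbol 0: members go to different blocks, giving {B,F} and {J,L}.
The partition is now stable with 4 blocks: {G,H,I} | {B,F} | {D,K} | {J,L}.

4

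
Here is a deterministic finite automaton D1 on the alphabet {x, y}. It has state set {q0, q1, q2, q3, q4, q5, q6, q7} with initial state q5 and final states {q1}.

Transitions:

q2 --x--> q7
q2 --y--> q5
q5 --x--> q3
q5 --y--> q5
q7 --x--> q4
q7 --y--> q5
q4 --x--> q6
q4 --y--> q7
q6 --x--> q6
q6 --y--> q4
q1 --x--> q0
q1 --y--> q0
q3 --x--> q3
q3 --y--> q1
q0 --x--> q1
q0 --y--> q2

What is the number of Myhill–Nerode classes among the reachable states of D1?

All states are reachable from the start state.
Start with accepting vs non-accepting: {q1} | {q0,q2,q3,q4,q5,q6,q7}.
On input x, block {q0,q2,q3,q4,q5,q6,q7} splits into {q2,q3,q4,q5,q6,q7} and {q0}.
On input y, block {q2,q3,q4,q5,q6,q7} splits into {q2,q4,q5,q6,q7} and {q3}.
On input x, block {q2,q4,q5,q6,q7} splits into {q2,q4,q6,q7} and {q5}.
Split {q2,q4,q6,q7} by δ(·,y) → {q2,q7} and {q4,q6}.
Refine {q2,q7} on symbol x: members go to different blocks, giving {q2} and {q7}.
Split {q4,q6} by δ(·,y) → {q4} and {q6}.
Stable partition: {q1} | {q2} | {q0} | {q3} | {q5} | {q4} | {q7} | {q6} — 8 equivalence classes.

8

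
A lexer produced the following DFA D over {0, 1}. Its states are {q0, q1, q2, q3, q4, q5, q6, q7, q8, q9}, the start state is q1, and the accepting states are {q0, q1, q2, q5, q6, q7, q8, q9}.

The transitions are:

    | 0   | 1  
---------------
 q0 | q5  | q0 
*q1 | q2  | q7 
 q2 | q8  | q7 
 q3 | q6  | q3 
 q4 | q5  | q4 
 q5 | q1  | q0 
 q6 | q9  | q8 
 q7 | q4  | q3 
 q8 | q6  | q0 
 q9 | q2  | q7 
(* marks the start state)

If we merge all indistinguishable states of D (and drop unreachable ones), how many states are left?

Every state is reachable, so we keep all 10.
P0 = {q0,q1,q2,q5,q6,q7,q8,q9} | {q3,q4}.
Split {q0,q1,q2,q5,q6,q7,q8,q9} by δ(·,0) → {q0,q1,q2,q5,q6,q8,q9} and {q7}.
Split {q0,q1,q2,q5,q6,q8,q9} by δ(·,1) → {q0,q5,q6,q8} and {q1,q2,q9}.
Split {q0,q5,q6,q8} by δ(·,0) → {q0,q8} and {q5,q6}.
Refine {q1,q2,q9} on symbol 0: members go to different blocks, giving {q1,q9} and {q2}.
The partition is now stable with 6 blocks: {q0,q8} | {q3,q4} | {q7} | {q1,q9} | {q5,q6} | {q2}.

6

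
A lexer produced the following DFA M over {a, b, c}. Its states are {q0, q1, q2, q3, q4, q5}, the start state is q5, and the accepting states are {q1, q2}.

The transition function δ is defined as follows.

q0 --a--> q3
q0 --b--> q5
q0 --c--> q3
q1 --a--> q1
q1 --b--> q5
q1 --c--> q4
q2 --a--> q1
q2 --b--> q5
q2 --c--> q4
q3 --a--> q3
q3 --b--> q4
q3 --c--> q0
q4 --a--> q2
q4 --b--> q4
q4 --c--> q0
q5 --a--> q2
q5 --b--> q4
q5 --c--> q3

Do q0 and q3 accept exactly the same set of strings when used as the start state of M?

Yes

Every state is reachable, so we keep all 6.
P0 = {q1,q2} | {q0,q3,q4,q5}.
On input a, block {q0,q3,q4,q5} splits into {q0,q3} and {q4,q5}.
Stable partition: {q1,q2} | {q0,q3} | {q4,q5} — 3 equivalence classes.
q0 and q3 lie in the same block of the stable partition, so they are equivalent — no string distinguishes them.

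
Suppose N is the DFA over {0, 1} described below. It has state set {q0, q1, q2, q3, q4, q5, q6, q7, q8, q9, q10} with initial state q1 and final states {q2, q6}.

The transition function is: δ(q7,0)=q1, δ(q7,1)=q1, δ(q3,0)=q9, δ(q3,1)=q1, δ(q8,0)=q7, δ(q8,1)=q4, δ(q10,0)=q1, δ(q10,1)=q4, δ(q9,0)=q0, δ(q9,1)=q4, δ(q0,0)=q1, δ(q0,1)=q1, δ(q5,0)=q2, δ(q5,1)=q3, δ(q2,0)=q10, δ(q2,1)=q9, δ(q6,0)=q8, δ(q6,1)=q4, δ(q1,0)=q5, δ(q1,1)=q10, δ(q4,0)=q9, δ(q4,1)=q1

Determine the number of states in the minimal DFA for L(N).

7

States {q6,q7,q8} cannot be reached from the start state, so discard them.
Initial partition by acceptance: {q2} | {q0,q1,q3,q4,q5,q9,q10}.
Split {q0,q1,q3,q4,q5,q9,q10} by δ(·,0) → {q0,q1,q3,q4,q9,q10} and {q5}.
On input 0, block {q0,q1,q3,q4,q9,q10} splits into {q0,q3,q4,q9,q10} and {q1}.
On input 0, block {q0,q3,q4,q9,q10} splits into {q3,q4,q9} and {q0,q10}.
On input 0, block {q3,q4,q9} splits into {q3,q4} and {q9}.
On input 1, block {q0,q10} splits into {q0} and {q10}.
Stable partition: {q2} | {q3,q4} | {q5} | {q1} | {q0} | {q9} | {q10} — 7 equivalence classes.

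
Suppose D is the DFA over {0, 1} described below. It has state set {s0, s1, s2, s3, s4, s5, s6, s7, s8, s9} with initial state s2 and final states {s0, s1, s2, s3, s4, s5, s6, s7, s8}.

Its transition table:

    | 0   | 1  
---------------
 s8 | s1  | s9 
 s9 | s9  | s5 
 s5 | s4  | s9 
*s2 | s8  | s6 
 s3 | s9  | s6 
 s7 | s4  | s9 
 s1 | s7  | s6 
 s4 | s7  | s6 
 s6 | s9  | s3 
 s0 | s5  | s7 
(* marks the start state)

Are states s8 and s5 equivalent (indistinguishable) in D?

Yes

States {s0} cannot be reached from the start state, so discard them.
Start with accepting vs non-accepting: {s1,s2,s3,s4,s5,s6,s7,s8} | {s9}.
On input 0, block {s1,s2,s3,s4,s5,s6,s7,s8} splits into {s1,s2,s4,s5,s7,s8} and {s3,s6}.
Split {s1,s2,s4,s5,s7,s8} by δ(·,1) → {s1,s2,s4} and {s5,s7,s8}.
Stable partition: {s1,s2,s4} | {s9} | {s3,s6} | {s5,s7,s8} — 4 equivalence classes.
s8 and s5 lie in the same block of the stable partition, so they are equivalent — no string distinguishes them.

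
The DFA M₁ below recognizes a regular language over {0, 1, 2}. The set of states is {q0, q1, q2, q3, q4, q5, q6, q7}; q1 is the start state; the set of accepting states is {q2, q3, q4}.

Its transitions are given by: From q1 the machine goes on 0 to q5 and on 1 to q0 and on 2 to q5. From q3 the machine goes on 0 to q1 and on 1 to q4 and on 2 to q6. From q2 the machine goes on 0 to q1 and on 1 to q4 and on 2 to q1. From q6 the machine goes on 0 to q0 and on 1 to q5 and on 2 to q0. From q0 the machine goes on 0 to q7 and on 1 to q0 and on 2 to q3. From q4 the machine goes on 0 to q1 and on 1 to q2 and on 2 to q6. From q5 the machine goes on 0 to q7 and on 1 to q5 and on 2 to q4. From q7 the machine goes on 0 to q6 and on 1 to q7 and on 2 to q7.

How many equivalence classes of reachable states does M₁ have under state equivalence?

P0 = {q2,q3,q4} | {q0,q1,q5,q6,q7}.
Split {q0,q1,q5,q6,q7} by δ(·,2) → {q1,q6,q7} and {q0,q5}.
On input 0, block {q1,q6,q7} splits into {q1,q6} and {q7}.
Stable partition: {q2,q3,q4} | {q1,q6} | {q0,q5} | {q7} — 4 equivalence classes.

4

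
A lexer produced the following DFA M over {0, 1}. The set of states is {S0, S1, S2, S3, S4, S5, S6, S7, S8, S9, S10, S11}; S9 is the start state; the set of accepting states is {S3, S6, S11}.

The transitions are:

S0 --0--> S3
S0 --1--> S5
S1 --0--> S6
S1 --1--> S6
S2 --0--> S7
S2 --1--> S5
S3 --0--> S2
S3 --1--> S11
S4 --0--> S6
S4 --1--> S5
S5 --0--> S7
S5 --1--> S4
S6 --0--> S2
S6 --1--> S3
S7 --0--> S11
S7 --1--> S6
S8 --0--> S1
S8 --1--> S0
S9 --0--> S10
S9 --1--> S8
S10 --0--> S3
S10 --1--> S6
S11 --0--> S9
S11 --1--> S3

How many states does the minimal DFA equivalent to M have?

5

All states are reachable from the start state.
Initial partition by acceptance: {S3,S6,S11} | {S0,S1,S2,S4,S5,S7,S8,S9,S10}.
On input 0, block {S0,S1,S2,S4,S5,S7,S8,S9,S10} splits into {S0,S1,S4,S7,S10} and {S2,S5,S8,S9}.
Refine {S0,S1,S4,S7,S10} on symbol 1: members go to different blocks, giving {S1,S7,S10} and {S0,S4}.
Refine {S2,S5,S8,S9} on symbol 1: members go to different blocks, giving {S2,S9} and {S5,S8}.
Stable partition: {S3,S6,S11} | {S1,S7,S10} | {S2,S9} | {S0,S4} | {S5,S8} — 5 equivalence classes.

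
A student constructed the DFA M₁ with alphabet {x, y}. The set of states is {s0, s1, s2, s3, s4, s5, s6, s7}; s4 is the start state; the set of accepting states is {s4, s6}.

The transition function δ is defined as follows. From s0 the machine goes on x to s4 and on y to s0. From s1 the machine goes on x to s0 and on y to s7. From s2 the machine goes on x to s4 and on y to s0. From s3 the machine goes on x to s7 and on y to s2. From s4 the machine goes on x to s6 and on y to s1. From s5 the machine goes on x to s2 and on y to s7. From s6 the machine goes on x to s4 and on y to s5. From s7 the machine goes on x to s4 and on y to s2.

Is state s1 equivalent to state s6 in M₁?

States {s3} cannot be reached from the start state, so discard them.
P0 = {s4,s6} | {s0,s1,s2,s5,s7}.
Split {s0,s1,s2,s5,s7} by δ(·,x) → {s0,s2,s7} and {s1,s5}.
Stable partition: {s4,s6} | {s0,s2,s7} | {s1,s5} — 3 equivalence classes.
s1 and s6 end up in different blocks, so they are distinguishable. For instance, the string 'ε' is accepted from only s6.

No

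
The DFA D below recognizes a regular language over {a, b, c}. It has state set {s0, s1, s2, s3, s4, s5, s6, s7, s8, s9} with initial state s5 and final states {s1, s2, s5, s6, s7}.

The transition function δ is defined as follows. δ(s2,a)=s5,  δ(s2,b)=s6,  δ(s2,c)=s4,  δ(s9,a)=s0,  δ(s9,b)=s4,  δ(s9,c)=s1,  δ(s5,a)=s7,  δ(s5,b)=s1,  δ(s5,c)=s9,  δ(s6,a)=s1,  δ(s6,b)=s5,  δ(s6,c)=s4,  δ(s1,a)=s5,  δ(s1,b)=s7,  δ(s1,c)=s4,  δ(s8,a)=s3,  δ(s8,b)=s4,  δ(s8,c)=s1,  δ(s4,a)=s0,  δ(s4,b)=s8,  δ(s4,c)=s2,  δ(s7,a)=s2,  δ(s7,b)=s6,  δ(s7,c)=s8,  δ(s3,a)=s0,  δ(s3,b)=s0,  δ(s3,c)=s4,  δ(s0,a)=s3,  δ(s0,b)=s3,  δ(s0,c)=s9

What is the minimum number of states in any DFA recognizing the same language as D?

All states are reachable from the start state.
P0 = {s1,s2,s5,s6,s7} | {s0,s3,s4,s8,s9}.
Refine {s0,s3,s4,s8,s9} on symbol c: members go to different blocks, giving {s4,s8,s9} and {s0,s3}.
The partition is now stable with 3 blocks: {s1,s2,s5,s6,s7} | {s4,s8,s9} | {s0,s3}.

3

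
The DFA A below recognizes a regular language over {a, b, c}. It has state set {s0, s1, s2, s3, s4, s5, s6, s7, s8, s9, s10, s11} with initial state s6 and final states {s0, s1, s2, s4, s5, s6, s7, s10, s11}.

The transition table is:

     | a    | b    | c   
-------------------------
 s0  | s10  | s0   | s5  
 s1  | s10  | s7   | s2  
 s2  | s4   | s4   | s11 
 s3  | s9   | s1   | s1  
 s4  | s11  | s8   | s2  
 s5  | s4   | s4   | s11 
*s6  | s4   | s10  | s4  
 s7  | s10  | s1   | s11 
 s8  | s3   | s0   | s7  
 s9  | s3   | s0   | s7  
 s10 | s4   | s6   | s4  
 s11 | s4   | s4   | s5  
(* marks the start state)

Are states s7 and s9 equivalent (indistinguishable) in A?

All states are reachable from the start state.
P0 = {s0,s1,s2,s4,s5,s6,s7,s10,s11} | {s3,s8,s9}.
Split {s0,s1,s2,s4,s5,s6,s7,s10,s11} by δ(·,b) → {s0,s1,s2,s5,s6,s7,s10,s11} and {s4}.
Split {s0,s1,s2,s5,s6,s7,s10,s11} by δ(·,a) → {s2,s5,s6,s10,s11} and {s0,s1,s7}.
Refine {s2,s5,s6,s10,s11} on symbol b: members go to different blocks, giving {s2,s5,s11} and {s6,s10}.
Stable partition: {s2,s5,s11} | {s3,s8,s9} | {s4} | {s0,s1,s7} | {s6,s10} — 5 equivalence classes.
s7 and s9 end up in different blocks, so they are distinguishable. For instance, the string 'ε' is accepted from only s7.

No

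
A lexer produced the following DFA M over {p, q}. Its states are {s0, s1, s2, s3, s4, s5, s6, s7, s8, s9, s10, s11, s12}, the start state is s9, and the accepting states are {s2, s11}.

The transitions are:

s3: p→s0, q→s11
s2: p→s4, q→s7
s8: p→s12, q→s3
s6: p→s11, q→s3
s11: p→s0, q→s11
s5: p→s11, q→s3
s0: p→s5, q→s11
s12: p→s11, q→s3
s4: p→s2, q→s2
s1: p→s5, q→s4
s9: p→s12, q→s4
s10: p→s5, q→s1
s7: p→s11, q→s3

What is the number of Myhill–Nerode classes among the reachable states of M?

Reachable states from the start: {s0,s2,s3,s4,s5,s7,s9,s11,s12}. Unreachable: {s1,s6,s8,s10} — drop them.
P0 = {s2,s11} | {s0,s3,s4,s5,s7,s9,s12}.
Split {s2,s11} by δ(·,q) → {s2} and {s11}.
Refine {s0,s3,s4,s5,s7,s9,s12} on symbol p: members go to different blocks, giving {s0,s3,s9} and {s5,s7,s12} and {s4}.
On input p, block {s0,s3,s9} splits into {s0,s9} and {s3}.
Refine {s0,s9} on symbol q: members go to different blocks, giving {s0} and {s9}.
No further refinement is possible. Final partition (7 blocks): {s2} | {s0} | {s11} | {s5,s7,s12} | {s4} | {s3} | {s9}.

7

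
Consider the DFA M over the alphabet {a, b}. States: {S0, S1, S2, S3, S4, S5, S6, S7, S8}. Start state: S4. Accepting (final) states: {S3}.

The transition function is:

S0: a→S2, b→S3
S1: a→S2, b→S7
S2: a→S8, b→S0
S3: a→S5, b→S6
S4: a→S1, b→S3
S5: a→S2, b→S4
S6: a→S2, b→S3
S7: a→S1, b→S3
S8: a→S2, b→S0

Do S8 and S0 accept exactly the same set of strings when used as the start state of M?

No

All states are reachable from the start state.
Start with accepting vs non-accepting: {S3} | {S0,S1,S2,S4,S5,S6,S7,S8}.
On input b, block {S0,S1,S2,S4,S5,S6,S7,S8} splits into {S0,S4,S6,S7} and {S1,S2,S5,S8}.
Stable partition: {S3} | {S0,S4,S6,S7} | {S1,S2,S5,S8} — 3 equivalence classes.
S8 and S0 end up in different blocks, so they are distinguishable. For instance, the string 'b' is accepted from only S0.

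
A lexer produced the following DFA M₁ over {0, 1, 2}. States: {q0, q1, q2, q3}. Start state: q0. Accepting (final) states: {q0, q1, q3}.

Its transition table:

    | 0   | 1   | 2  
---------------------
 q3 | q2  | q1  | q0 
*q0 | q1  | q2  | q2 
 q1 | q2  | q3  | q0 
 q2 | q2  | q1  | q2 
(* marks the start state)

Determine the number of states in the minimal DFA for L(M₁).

3

Initial partition by acceptance: {q0,q1,q3} | {q2}.
Refine {q0,q1,q3} on symbol 0: members go to different blocks, giving {q1,q3} and {q0}.
Stable partition: {q1,q3} | {q2} | {q0} — 3 equivalence classes.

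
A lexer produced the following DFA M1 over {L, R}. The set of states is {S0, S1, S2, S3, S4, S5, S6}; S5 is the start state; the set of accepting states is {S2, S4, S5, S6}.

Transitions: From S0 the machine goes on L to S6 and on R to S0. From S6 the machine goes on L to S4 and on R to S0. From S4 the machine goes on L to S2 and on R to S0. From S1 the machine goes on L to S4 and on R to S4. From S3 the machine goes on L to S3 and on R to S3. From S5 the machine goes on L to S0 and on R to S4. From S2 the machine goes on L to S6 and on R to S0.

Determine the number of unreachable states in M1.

2

No path from S5 leads to S1, S3; the other 5 states are all reachable.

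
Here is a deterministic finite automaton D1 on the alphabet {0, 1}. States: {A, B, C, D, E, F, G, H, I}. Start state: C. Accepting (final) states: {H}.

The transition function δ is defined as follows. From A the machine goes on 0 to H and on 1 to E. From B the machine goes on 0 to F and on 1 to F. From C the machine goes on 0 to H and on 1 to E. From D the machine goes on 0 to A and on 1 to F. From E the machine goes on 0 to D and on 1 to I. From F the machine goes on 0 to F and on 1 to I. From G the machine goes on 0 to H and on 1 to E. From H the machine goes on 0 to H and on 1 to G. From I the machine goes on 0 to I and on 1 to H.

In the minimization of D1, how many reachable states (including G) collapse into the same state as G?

States {B} cannot be reached from the start state, so discard them.
P0 = {H} | {A,C,D,E,F,G,I}.
Refine {A,C,D,E,F,G,I} on symbol 0: members go to different blocks, giving {D,E,F,I} and {A,C,G}.
Refine {D,E,F,I} on symbol 0: members go to different blocks, giving {E,F,I} and {D}.
Split {E,F,I} by δ(·,0) → {F,I} and {E}.
On input 1, block {F,I} splits into {F} and {I}.
The partition is now stable with 6 blocks: {H} | {F} | {A,C,G} | {D} | {E} | {I}.
State G belongs to the block {A,C,G}, which has 3 states.

3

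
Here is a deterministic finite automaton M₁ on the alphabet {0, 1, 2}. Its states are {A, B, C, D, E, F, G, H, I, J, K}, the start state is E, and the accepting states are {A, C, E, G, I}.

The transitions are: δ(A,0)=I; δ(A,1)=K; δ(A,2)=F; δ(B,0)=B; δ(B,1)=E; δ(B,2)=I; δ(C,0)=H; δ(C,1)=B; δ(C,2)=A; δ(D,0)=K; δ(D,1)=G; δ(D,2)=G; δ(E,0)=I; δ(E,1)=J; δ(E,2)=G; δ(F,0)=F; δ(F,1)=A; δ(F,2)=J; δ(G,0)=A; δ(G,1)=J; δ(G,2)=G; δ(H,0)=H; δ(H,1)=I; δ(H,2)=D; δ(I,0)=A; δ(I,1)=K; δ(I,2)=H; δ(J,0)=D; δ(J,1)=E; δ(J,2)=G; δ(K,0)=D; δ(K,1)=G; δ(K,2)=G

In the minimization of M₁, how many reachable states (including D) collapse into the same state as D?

Reachable states from the start: {A,D,E,F,G,H,I,J,K}. Unreachable: {B,C} — drop them.
Start with accepting vs non-accepting: {A,E,G,I} | {D,F,H,J,K}.
Refine {A,E,G,I} on symbol 2: members go to different blocks, giving {A,I} and {E,G}.
Refine {D,F,H,J,K} on symbol 1: members go to different blocks, giving {D,J,K} and {F,H}.
No further refinement is possible. Final partition (4 blocks): {A,I} | {D,J,K} | {E,G} | {F,H}.
The equivalence class containing D is {D,J,K}, of size 3.

3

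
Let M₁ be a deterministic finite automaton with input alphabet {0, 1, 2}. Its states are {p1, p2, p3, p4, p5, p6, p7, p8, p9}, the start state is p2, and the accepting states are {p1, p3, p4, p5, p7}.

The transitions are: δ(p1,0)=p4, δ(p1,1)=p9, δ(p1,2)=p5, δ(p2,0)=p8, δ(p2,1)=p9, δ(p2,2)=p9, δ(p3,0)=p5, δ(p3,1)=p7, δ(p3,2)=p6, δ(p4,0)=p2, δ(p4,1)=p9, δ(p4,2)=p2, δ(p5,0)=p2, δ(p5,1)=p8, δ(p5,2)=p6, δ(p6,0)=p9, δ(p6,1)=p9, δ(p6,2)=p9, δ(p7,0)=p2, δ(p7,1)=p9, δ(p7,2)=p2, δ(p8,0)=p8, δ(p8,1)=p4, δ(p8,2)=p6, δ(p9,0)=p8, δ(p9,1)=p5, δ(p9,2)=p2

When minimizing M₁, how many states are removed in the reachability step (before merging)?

3

No path from p2 leads to p1, p3, p7; the other 6 states are all reachable.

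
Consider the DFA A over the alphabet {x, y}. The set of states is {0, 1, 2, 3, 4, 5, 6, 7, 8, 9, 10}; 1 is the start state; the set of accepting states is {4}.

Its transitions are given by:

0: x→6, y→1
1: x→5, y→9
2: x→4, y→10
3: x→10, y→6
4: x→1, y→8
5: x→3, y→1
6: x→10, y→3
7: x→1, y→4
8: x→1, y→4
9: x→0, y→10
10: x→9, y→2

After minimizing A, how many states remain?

States {7} cannot be reached from the start state, so discard them.
P0 = {4} | {0,1,2,3,5,6,8,9,10}.
On input x, block {0,1,2,3,5,6,8,9,10} splits into {0,1,3,5,6,8,9,10} and {2}.
On input y, block {0,1,3,5,6,8,9,10} splits into {0,1,3,5,6,9} and {8} and {10}.
Refine {0,1,3,5,6,9} on symbol x: members go to different blocks, giving {0,1,5,9} and {3,6}.
On input x, block {0,1,5,9} splits into {0,5} and {1,9}.
Refine {1,9} on symbol y: members go to different blocks, giving {1} and {9}.
Stable partition: {4} | {0,5} | {2} | {8} | {10} | {3,6} | {1} | {9} — 8 equivalence classes.

8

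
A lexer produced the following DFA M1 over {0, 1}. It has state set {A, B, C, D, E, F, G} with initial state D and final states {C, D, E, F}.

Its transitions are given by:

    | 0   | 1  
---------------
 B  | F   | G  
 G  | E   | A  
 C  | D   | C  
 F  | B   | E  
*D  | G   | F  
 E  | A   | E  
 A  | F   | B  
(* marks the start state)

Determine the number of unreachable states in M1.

No path from D leads to C; the other 6 states are all reachable.

1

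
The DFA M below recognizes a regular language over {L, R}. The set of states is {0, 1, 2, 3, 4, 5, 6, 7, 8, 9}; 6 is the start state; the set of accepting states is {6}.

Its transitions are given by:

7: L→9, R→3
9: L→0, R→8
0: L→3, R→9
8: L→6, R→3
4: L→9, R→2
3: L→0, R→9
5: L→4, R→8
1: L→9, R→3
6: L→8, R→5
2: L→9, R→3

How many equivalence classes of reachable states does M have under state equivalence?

First remove the unreachable states {1,7}; 8 states remain.
P0 = {6} | {0,2,3,4,5,8,9}.
Split {0,2,3,4,5,8,9} by δ(·,L) → {0,2,3,4,5,9} and {8}.
Split {0,2,3,4,5,9} by δ(·,R) → {0,2,3,4} and {5,9}.
Split {0,2,3,4} by δ(·,L) → {0,3} and {2,4}.
On input L, block {5,9} splits into {5} and {9}.
Split {2,4} by δ(·,R) → {2} and {4}.
The partition is now stable with 7 blocks: {6} | {0,3} | {8} | {5} | {2} | {9} | {4}.

7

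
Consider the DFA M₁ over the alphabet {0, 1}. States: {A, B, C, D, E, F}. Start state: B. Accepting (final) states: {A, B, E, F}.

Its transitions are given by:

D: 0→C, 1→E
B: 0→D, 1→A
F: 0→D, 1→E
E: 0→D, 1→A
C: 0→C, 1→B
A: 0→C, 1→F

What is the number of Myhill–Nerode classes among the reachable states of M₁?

All states are reachable from the start state.
P0 = {A,B,E,F} | {C,D}.
Stable partition: {A,B,E,F} | {C,D} — 2 equivalence classes.

2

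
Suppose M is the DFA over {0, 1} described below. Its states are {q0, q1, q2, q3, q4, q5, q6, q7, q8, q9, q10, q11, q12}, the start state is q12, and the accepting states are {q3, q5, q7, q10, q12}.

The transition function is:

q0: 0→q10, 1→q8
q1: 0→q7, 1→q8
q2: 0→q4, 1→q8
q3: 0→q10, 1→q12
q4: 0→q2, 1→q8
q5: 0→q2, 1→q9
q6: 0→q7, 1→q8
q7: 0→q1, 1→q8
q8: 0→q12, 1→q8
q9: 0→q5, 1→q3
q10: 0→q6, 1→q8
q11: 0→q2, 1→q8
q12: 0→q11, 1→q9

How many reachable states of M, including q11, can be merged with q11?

Reachable states from the start: {q1,q2,q3,q4,q5,q6,q7,q8,q9,q10,q11,q12}. Unreachable: {q0} — drop them.
Initial partition by acceptance: {q3,q5,q7,q10,q12} | {q1,q2,q4,q6,q8,q9,q11}.
Refine {q3,q5,q7,q10,q12} on symbol 0: members go to different blocks, giving {q5,q7,q10,q12} and {q3}.
On input 0, block {q1,q2,q4,q6,q8,q9,q11} splits into {q1,q6,q8,q9} and {q2,q4,q11}.
Refine {q5,q7,q10,q12} on symbol 0: members go to different blocks, giving {q5,q12} and {q7,q10}.
Split {q1,q6,q8,q9} by δ(·,0) → {q1,q6} and {q8,q9}.
Split {q8,q9} by δ(·,1) → {q8} and {q9}.
No further refinement is possible. Final partition (7 blocks): {q5,q12} | {q1,q6} | {q3} | {q2,q4,q11} | {q7,q10} | {q8} | {q9}.
State q11 belongs to the block {q2,q4,q11}, which has 3 states.

3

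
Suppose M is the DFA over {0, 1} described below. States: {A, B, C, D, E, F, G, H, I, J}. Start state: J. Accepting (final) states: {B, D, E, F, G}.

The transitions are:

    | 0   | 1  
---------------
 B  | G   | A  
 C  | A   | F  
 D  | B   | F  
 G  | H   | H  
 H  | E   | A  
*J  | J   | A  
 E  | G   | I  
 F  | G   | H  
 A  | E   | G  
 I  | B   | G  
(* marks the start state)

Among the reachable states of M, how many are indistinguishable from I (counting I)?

2

First remove the unreachable states {C,D,F}; 7 states remain.
P0 = {B,E,G} | {A,H,I,J}.
Split {B,E,G} by δ(·,0) → {B,E} and {G}.
On input 0, block {A,H,I,J} splits into {A,H,I} and {J}.
Refine {A,H,I} on symbol 1: members go to different blocks, giving {A,I} and {H}.
No further refinement is possible. Final partition (5 blocks): {B,E} | {A,I} | {G} | {J} | {H}.
State I belongs to the block {A,I}, which has 2 states.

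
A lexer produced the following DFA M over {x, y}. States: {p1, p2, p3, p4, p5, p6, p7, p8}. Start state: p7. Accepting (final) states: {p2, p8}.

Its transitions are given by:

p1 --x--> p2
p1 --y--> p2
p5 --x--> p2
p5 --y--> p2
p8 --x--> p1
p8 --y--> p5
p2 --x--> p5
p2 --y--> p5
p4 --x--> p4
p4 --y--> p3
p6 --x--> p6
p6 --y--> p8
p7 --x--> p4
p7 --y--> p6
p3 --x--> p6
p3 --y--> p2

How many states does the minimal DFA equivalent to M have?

4

Initial partition by acceptance: {p2,p8} | {p1,p3,p4,p5,p6,p7}.
Split {p1,p3,p4,p5,p6,p7} by δ(·,x) → {p3,p4,p6,p7} and {p1,p5}.
Refine {p3,p4,p6,p7} on symbol y: members go to different blocks, giving {p3,p6} and {p4,p7}.
The partition is now stable with 4 blocks: {p2,p8} | {p3,p6} | {p1,p5} | {p4,p7}.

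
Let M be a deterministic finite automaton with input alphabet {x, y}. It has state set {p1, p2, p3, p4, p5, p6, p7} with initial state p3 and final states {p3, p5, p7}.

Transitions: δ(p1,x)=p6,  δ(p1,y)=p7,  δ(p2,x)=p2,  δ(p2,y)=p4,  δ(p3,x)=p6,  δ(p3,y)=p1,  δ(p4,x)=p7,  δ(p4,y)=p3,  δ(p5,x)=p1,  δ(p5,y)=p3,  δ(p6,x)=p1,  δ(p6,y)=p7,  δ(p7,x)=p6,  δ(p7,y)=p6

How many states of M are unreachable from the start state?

Starting at p3 and following transitions, the reachable set is {p1, p3, p6, p7}. That leaves p2, p4, p5 unreachable — 3 in total.

3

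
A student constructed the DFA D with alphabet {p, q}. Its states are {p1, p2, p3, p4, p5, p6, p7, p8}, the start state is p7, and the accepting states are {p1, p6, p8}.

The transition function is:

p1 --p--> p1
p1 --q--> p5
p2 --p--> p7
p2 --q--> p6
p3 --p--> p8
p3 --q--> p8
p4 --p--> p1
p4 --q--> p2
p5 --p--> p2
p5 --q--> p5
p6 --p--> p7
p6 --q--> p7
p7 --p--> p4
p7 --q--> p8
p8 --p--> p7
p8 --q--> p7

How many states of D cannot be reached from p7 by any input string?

Starting at p7 and following transitions, the reachable set is {p1, p2, p4, p5, p6, p7, p8}. That leaves p3 unreachable — 1 in total.

1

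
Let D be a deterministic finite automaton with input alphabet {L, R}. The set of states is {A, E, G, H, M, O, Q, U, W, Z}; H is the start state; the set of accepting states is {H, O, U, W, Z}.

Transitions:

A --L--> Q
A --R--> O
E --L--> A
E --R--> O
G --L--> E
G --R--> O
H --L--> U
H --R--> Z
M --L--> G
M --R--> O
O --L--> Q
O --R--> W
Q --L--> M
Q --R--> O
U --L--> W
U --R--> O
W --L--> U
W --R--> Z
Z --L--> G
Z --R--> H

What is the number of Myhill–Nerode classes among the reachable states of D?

3

All states are reachable from the start state.
Initial partition by acceptance: {H,O,U,W,Z} | {A,E,G,M,Q}.
Split {H,O,U,W,Z} by δ(·,L) → {H,U,W} and {O,Z}.
Stable partition: {H,U,W} | {A,E,G,M,Q} | {O,Z} — 3 equivalence classes.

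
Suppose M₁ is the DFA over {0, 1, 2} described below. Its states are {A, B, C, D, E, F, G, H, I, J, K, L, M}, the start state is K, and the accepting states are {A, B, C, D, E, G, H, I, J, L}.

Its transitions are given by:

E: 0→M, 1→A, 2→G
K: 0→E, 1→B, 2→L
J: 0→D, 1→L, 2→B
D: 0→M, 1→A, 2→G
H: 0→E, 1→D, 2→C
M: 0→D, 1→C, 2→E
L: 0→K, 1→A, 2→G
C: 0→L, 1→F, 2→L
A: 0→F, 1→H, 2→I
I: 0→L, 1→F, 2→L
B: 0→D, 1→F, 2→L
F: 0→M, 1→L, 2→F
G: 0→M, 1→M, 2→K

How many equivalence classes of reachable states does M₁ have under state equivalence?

States {J} cannot be reached from the start state, so discard them.
Initial partition by acceptance: {A,B,C,D,E,G,H,I,L} | {F,K,M}.
Refine {A,B,C,D,E,G,H,I,L} on symbol 0: members go to different blocks, giving {A,D,E,G,L} and {B,C,H,I}.
On input 1, block {A,D,E,G,L} splits into {D,E,L} and {A} and {G}.
Refine {F,K,M} on symbol 0: members go to different blocks, giving {K,M} and {F}.
On input 1, block {B,C,H,I} splits into {B,C,I} and {H}.
The partition is now stable with 7 blocks: {D,E,L} | {K,M} | {B,C,I} | {A} | {G} | {F} | {H}.

7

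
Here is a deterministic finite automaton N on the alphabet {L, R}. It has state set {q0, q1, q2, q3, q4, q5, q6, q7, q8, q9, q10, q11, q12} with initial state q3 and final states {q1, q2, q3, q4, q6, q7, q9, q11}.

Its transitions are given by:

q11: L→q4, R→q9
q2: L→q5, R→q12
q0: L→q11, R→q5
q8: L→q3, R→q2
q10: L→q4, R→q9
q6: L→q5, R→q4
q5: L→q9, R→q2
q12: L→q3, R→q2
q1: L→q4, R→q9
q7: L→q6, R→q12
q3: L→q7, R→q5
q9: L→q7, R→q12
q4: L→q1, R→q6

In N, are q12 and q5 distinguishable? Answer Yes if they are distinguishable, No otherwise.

Reachable states from the start: {q1,q2,q3,q4,q5,q6,q7,q9,q12}. Unreachable: {q0,q8,q10,q11} — drop them.
P0 = {q1,q2,q3,q4,q6,q7,q9} | {q5,q12}.
Split {q1,q2,q3,q4,q6,q7,q9} by δ(·,L) → {q1,q3,q4,q7,q9} and {q2,q6}.
Refine {q1,q3,q4,q7,q9} on symbol L: members go to different blocks, giving {q1,q3,q4,q9} and {q7}.
Split {q1,q3,q4,q9} by δ(·,L) → {q1,q4} and {q3,q9}.
Refine {q1,q4} on symbol R: members go to different blocks, giving {q1} and {q4}.
On input R, block {q2,q6} splits into {q2} and {q6}.
No further refinement is possible. Final partition (7 blocks): {q1} | {q5,q12} | {q2} | {q7} | {q3,q9} | {q4} | {q6}.
q12 and q5 lie in the same block of the stable partition, so they are equivalent — no string distinguishes them.

No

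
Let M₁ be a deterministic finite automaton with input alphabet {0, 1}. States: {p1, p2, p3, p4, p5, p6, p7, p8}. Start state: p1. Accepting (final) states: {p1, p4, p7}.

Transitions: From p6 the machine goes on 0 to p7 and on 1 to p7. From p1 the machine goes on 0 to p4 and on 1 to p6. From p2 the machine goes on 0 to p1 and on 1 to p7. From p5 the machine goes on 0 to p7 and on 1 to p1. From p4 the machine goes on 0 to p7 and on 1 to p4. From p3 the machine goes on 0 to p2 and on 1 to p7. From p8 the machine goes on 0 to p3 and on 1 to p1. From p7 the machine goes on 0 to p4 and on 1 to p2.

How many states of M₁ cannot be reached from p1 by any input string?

BFS from p1 reaches {p1, p2, p4, p6, p7}; the 3 state(s) p3, p5, p8 are never visited.

3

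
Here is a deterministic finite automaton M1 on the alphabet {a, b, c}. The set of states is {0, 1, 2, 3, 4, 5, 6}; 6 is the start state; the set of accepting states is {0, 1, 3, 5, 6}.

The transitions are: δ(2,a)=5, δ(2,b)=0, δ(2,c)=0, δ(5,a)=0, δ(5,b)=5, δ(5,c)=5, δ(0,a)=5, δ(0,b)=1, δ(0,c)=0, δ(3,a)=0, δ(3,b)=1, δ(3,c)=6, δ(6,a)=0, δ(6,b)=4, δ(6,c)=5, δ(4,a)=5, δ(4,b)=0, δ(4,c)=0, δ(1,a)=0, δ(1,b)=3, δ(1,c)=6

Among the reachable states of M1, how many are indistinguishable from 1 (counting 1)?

Reachable states from the start: {0,1,3,4,5,6}. Unreachable: {2} — drop them.
Initial partition by acceptance: {0,1,3,5,6} | {4}.
Refine {0,1,3,5,6} on symbol b: members go to different blocks, giving {0,1,3,5} and {6}.
Refine {0,1,3,5} on symbol c: members go to different blocks, giving {0,5} and {1,3}.
On input b, block {0,5} splits into {0} and {5}.
Stable partition: {0} | {4} | {6} | {1,3} | {5} — 5 equivalence classes.
The equivalence class containing 1 is {1,3}, of size 2.

2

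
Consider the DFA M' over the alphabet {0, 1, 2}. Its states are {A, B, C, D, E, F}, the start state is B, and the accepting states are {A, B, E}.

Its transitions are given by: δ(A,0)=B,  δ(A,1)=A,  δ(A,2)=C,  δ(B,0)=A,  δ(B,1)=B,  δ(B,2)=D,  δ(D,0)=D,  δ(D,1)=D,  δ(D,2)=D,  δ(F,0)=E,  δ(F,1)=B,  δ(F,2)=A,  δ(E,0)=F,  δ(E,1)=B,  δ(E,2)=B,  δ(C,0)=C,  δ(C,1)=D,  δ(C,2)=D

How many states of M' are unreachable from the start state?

BFS from B reaches {A, B, C, D}; the 2 state(s) E, F are never visited.

2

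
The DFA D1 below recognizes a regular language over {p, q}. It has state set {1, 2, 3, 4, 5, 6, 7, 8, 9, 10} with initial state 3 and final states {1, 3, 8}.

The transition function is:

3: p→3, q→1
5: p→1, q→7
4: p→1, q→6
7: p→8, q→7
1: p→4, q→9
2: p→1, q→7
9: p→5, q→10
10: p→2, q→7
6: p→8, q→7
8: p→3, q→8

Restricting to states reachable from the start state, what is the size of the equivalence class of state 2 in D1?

P0 = {1,3,8} | {2,4,5,6,7,9,10}.
Refine {1,3,8} on symbol p: members go to different blocks, giving {3,8} and {1}.
On input q, block {3,8} splits into {3} and {8}.
On input p, block {2,4,5,6,7,9,10} splits into {2,4,5} and {6,7} and {9,10}.
Split {9,10} by δ(·,q) → {9} and {10}.
No further refinement is possible. Final partition (7 blocks): {3} | {2,4,5} | {1} | {8} | {6,7} | {9} | {10}.
State 2 belongs to the block {2,4,5}, which has 3 states.

3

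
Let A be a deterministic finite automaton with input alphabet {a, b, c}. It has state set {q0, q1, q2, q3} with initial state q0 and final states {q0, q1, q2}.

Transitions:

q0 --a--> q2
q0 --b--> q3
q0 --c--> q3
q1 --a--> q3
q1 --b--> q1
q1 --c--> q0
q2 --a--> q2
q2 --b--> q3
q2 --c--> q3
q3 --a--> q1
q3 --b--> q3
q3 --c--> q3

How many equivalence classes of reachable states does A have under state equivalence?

3

Start with accepting vs non-accepting: {q0,q1,q2} | {q3}.
On input a, block {q0,q1,q2} splits into {q0,q2} and {q1}.
The partition is now stable with 3 blocks: {q0,q2} | {q3} | {q1}.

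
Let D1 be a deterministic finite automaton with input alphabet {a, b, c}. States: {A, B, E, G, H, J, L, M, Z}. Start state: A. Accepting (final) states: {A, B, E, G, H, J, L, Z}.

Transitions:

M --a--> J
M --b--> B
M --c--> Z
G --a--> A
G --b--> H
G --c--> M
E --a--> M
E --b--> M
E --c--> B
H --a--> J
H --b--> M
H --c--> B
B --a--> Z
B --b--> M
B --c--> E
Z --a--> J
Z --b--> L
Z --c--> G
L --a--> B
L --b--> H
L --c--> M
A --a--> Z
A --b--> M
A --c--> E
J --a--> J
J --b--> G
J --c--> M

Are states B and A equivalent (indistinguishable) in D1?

Initial partition by acceptance: {A,B,E,G,H,J,L,Z} | {M}.
Refine {A,B,E,G,H,J,L,Z} on symbol a: members go to different blocks, giving {A,B,G,H,J,L,Z} and {E}.
On input b, block {A,B,G,H,J,L,Z} splits into {G,J,L,Z} and {A,B,H}.
Refine {G,J,L,Z} on symbol a: members go to different blocks, giving {J,Z} and {G,L}.
On input c, block {J,Z} splits into {J} and {Z}.
Split {A,B,H} by δ(·,a) → {A,B} and {H}.
Stable partition: {J} | {M} | {E} | {A,B} | {G,L} | {Z} | {H} — 7 equivalence classes.
B and A lie in the same block of the stable partition, so they are equivalent — no string distinguishes them.

Yes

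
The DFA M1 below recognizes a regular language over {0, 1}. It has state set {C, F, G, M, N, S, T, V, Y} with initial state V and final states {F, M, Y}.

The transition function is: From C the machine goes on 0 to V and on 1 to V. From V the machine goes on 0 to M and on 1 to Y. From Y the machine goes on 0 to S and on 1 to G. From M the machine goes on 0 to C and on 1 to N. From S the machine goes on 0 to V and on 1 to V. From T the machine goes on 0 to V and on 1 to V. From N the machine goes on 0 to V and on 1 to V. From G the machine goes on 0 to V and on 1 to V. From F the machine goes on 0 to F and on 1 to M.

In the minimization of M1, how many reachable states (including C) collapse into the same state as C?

4

First remove the unreachable states {F,T}; 7 states remain.
Initial partition by acceptance: {M,Y} | {C,G,N,S,V}.
Refine {C,G,N,S,V} on symbol 0: members go to different blocks, giving {C,G,N,S} and {V}.
The partition is now stable with 3 blocks: {M,Y} | {C,G,N,S} | {V}.
State C belongs to the block {C,G,N,S}, which has 4 states.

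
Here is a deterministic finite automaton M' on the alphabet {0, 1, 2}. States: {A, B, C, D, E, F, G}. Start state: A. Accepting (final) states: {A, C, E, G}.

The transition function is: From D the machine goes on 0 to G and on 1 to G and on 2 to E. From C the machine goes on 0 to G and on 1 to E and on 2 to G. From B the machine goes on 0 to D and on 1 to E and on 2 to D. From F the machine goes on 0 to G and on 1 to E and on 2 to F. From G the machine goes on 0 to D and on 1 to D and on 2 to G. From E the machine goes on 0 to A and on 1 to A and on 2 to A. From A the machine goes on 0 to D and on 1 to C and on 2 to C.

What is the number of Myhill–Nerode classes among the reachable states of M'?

First remove the unreachable states {B,F}; 5 states remain.
Start with accepting vs non-accepting: {A,C,E,G} | {D}.
On input 0, block {A,C,E,G} splits into {A,G} and {C,E}.
Refine {A,G} on symbol 1: members go to different blocks, giving {A} and {G}.
Split {C,E} by δ(·,0) → {C} and {E}.
Stable partition: {A} | {D} | {C} | {G} | {E} — 5 equivalence classes.

5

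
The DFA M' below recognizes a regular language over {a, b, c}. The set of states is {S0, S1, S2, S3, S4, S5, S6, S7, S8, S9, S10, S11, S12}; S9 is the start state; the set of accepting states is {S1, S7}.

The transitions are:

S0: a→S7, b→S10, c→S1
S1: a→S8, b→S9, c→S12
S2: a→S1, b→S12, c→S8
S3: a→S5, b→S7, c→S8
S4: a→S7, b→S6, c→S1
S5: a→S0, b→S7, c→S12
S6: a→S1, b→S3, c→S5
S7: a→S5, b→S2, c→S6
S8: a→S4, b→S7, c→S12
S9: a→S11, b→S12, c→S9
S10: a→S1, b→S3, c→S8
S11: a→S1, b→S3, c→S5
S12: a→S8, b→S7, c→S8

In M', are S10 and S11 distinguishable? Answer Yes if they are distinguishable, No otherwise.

All states are reachable from the start state.
P0 = {S1,S7} | {S0,S2,S3,S4,S5,S6,S8,S9,S10,S11,S12}.
Split {S0,S2,S3,S4,S5,S6,S8,S9,S10,S11,S12} by δ(·,a) → {S0,S2,S4,S6,S10,S11} and {S3,S5,S8,S9,S12}.
Split {S1,S7} by δ(·,b) → {S1} and {S7}.
On input a, block {S0,S2,S4,S6,S10,S11} splits into {S2,S6,S10,S11} and {S0,S4}.
Split {S3,S5,S8,S9,S12} by δ(·,a) → {S3,S12} and {S5,S8} and {S9}.
The partition is now stable with 7 blocks: {S1} | {S2,S6,S10,S11} | {S3,S12} | {S7} | {S0,S4} | {S5,S8} | {S9}.
S10 and S11 lie in the same block of the stable partition, so they are equivalent — no string distinguishes them.

No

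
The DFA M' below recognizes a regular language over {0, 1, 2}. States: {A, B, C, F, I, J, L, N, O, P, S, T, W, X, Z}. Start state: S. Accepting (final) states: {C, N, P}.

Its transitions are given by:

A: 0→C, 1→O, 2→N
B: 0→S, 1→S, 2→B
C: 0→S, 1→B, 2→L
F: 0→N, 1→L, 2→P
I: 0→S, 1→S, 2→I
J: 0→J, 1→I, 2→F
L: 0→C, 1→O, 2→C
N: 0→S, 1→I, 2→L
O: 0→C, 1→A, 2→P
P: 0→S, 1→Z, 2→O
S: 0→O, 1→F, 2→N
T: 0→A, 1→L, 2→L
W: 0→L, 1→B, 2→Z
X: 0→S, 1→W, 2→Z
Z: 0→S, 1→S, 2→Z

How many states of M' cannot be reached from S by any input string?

BFS from S reaches {A, B, C, F, I, L, N, O, P, S, Z}; the 4 state(s) J, T, W, X are never visited.

4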